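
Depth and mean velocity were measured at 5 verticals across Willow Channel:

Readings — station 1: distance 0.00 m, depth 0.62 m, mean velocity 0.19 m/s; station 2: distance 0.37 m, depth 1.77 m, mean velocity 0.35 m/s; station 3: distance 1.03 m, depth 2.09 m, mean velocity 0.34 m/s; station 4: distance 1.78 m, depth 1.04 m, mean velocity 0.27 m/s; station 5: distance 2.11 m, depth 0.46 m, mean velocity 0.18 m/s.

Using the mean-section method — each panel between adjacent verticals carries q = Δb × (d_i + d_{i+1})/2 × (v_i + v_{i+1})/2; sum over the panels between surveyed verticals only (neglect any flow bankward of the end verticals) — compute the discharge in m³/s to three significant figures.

0.973 m³/s

Panel 1-2: Δb = 0.37 m, d̄ = (0.62+1.77)/2 = 1.195, v̄ = (0.19+0.35)/2 = 0.27 → q = 0.37×1.195×0.27 = 0.1194 m³/s
Panel 2-3: Δb = 0.66 m, d̄ = (1.77+2.09)/2 = 1.93, v̄ = (0.35+0.34)/2 = 0.345 → q = 0.66×1.93×0.345 = 0.4395 m³/s
Panel 3-4: Δb = 0.75 m, d̄ = (2.09+1.04)/2 = 1.565, v̄ = (0.34+0.27)/2 = 0.305 → q = 0.75×1.565×0.305 = 0.3580 m³/s
Panel 4-5: Δb = 0.33 m, d̄ = (1.04+0.46)/2 = 0.75, v̄ = (0.27+0.18)/2 = 0.225 → q = 0.33×0.75×0.225 = 0.05569 m³/s
Q = Σ q = 0.9725 m³/s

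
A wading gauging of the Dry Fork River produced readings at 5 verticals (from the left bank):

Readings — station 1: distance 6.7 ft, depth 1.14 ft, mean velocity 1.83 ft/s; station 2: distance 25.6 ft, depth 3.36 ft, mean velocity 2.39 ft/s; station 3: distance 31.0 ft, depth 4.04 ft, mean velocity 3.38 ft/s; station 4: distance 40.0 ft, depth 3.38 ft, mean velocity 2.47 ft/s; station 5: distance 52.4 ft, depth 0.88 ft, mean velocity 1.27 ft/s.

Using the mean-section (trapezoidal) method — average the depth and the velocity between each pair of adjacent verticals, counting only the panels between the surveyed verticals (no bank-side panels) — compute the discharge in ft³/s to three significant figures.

Panel 1-2: Δb = 18.9 ft, d̄ = (1.14+3.36)/2 = 2.25, v̄ = (1.83+2.39)/2 = 2.11 → q = 18.9×2.25×2.11 = 89.73 ft³/s
Panel 2-3: Δb = 5.4 ft, d̄ = (3.36+4.04)/2 = 3.7, v̄ = (2.39+3.38)/2 = 2.885 → q = 5.4×3.7×2.885 = 57.64 ft³/s
Panel 3-4: Δb = 9 ft, d̄ = (4.04+3.38)/2 = 3.71, v̄ = (3.38+2.47)/2 = 2.925 → q = 9×3.71×2.925 = 97.67 ft³/s
Panel 4-5: Δb = 12.4 ft, d̄ = (3.38+0.88)/2 = 2.13, v̄ = (2.47+1.27)/2 = 1.87 → q = 12.4×2.13×1.87 = 49.39 ft³/s
Q = Σ q = 294.4 ft³/s

294 ft³/s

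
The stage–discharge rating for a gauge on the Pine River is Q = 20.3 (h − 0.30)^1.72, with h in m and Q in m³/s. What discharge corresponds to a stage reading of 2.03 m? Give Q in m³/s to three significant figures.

52.1 m³/s

Q = 20.3 × (2.03 − 0.30)^1.72 = 20.3 × 1.73^1.72 = 52.11 m³/s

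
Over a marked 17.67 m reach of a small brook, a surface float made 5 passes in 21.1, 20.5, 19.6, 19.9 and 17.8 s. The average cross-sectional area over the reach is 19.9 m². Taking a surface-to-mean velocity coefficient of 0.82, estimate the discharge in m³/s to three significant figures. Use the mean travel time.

t̄ = (21.1 + 20.5 + 19.6 + 19.9 + 17.8) / 5 = 19.78 s
v_surface = L / t̄ = 17.67 / 19.78 = 0.8933 m/s
v_mean = 0.82 × 0.8933 = 0.7325 m/s
Q = A × v_mean = 19.9 × 0.7325 = 14.58 m³/s

14.6 m³/s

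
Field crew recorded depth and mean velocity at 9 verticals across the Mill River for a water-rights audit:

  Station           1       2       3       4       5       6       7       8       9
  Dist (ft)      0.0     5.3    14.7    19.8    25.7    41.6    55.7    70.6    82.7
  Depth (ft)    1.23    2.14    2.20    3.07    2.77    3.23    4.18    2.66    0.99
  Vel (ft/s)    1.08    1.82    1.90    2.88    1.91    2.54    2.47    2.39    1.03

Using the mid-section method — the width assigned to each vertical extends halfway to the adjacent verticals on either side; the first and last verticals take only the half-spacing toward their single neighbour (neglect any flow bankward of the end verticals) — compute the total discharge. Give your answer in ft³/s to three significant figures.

534 ft³/s

w_1 = (5.3 − 0.0)/2 = 2.65 ft; q_1 = 1.08 × 1.23 × 2.65 = 3.520 ft³/s
w_2 = (14.7 − 0.0)/2 = 7.35 ft; q_2 = 1.82 × 2.14 × 7.35 = 28.63 ft³/s
w_3 = (19.8 − 5.3)/2 = 7.25 ft; q_3 = 1.90 × 2.20 × 7.25 = 30.31 ft³/s
w_4 = (25.7 − 14.7)/2 = 5.5 ft; q_4 = 2.88 × 3.07 × 5.5 = 48.63 ft³/s
w_5 = (41.6 − 19.8)/2 = 10.9 ft; q_5 = 1.91 × 2.77 × 10.9 = 57.67 ft³/s
w_6 = (55.7 − 25.7)/2 = 15 ft; q_6 = 2.54 × 3.23 × 15 = 123.1 ft³/s
w_7 = (70.6 − 41.6)/2 = 14.5 ft; q_7 = 2.47 × 4.18 × 14.5 = 149.7 ft³/s
w_8 = (82.7 − 55.7)/2 = 13.5 ft; q_8 = 2.39 × 2.66 × 13.5 = 85.82 ft³/s
w_9 = (82.7 − 70.6)/2 = 6.05 ft; q_9 = 1.03 × 0.99 × 6.05 = 6.169 ft³/s
Q = Σ qᵢ = 533.5 ft³/s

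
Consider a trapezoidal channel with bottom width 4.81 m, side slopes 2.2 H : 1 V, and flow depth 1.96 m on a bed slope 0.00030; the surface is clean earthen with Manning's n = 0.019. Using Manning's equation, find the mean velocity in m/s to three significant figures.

A = (b + z·y)·y = (4.81 + 2.2×1.96)×1.96 = 17.88 m²
P = b + 2y√(1+z²) = 4.81 + 2×1.96×√(1+2.2²) = 14.28 m
R = A/P = 17.88/14.28 = 1.252 m
Q = (1/n)·A·R^(2/3)·S^(1/2) = (1/0.019) × 17.88 × 1.252^(2/3) × 0.00030^(1/2) = 18.93 m³/s
V = Q/A = 18.93/17.88 = 1.059 m/s

1.06 m/s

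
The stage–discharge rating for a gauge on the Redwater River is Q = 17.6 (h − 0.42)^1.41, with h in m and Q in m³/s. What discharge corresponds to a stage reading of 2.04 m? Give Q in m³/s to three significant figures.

Q = 17.6 × (2.04 − 0.42)^1.41 = 17.6 × 1.62^1.41 = 34.75 m³/s

34.7 m³/s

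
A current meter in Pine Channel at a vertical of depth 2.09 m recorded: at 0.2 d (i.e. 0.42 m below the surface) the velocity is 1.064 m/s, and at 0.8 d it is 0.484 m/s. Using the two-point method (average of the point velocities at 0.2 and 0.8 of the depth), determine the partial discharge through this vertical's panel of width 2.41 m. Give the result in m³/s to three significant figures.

3.90 m³/s

v̄ = (1.064 + 0.484) / 2 = 0.7740 m/s
q = v̄ × d × w = 0.7740 × 2.09 × 2.41 = 3.899 m³/s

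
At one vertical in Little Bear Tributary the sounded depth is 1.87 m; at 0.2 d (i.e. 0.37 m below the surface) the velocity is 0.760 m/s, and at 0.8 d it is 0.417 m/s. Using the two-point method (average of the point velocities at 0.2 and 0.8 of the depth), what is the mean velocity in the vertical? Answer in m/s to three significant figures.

v̄ = (0.760 + 0.417) / 2 = 0.5885 m/s

0.589 m/s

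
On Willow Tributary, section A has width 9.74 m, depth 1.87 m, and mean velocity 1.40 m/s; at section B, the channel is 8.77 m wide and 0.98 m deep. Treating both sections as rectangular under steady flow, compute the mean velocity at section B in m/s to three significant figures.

2.97 m/s

Q = A₁V₁ = (9.74×1.87) × 1.40 = 25.50 m³/s
A₂ = 8.77 × 0.98 = 8.595 m²
V₂ = Q/A₂ = 25.50/8.595 = 2.967 m/s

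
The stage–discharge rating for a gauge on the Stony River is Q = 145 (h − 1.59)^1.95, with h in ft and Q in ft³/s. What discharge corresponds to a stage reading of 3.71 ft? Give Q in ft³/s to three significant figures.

628 ft³/s

Q = 145 × (3.71 − 1.59)^1.95 = 145 × 2.12^1.95 = 627.7 ft³/s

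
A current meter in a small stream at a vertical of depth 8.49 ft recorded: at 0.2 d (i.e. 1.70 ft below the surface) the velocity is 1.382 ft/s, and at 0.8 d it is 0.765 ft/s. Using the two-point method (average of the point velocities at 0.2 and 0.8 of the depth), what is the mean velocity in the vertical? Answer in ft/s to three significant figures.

v̄ = (1.382 + 0.765) / 2 = 1.074 ft/s

1.07 ft/s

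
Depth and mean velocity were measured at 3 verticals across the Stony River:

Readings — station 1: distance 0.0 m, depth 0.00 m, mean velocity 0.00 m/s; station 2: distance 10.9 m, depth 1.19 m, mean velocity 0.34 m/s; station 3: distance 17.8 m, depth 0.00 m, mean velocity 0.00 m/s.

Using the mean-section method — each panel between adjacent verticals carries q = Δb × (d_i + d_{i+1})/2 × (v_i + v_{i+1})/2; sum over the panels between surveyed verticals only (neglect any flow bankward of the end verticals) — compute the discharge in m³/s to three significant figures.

1.80 m³/s

Panel 1-2: Δb = 10.9 m, d̄ = (0.00+1.19)/2 = 0.595, v̄ = (0.00+0.34)/2 = 0.17 → q = 10.9×0.595×0.17 = 1.103 m³/s
Panel 2-3: Δb = 6.9 m, d̄ = (1.19+0.00)/2 = 0.595, v̄ = (0.34+0.00)/2 = 0.17 → q = 6.9×0.595×0.17 = 0.6979 m³/s
Q = Σ q = 1.800 m³/s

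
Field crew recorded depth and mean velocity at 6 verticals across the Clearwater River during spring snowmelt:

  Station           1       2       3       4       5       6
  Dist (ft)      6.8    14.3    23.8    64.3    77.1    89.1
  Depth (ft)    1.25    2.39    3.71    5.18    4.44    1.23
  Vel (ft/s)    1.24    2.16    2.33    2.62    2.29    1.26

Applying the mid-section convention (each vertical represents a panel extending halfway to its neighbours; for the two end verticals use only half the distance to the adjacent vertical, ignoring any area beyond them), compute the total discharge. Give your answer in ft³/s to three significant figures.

763 ft³/s

w_1 = (14.3 − 6.8)/2 = 3.75 ft; q_1 = 1.24 × 1.25 × 3.75 = 5.813 ft³/s
w_2 = (23.8 − 6.8)/2 = 8.5 ft; q_2 = 2.16 × 2.39 × 8.5 = 43.88 ft³/s
w_3 = (64.3 − 14.3)/2 = 25 ft; q_3 = 2.33 × 3.71 × 25 = 216.1 ft³/s
w_4 = (77.1 − 23.8)/2 = 26.65 ft; q_4 = 2.62 × 5.18 × 26.65 = 361.7 ft³/s
w_5 = (89.1 − 64.3)/2 = 12.4 ft; q_5 = 2.29 × 4.44 × 12.4 = 126.1 ft³/s
w_6 = (89.1 − 77.1)/2 = 6 ft; q_6 = 1.26 × 1.23 × 6 = 9.299 ft³/s
Q = Σ qᵢ = 762.9 ft³/s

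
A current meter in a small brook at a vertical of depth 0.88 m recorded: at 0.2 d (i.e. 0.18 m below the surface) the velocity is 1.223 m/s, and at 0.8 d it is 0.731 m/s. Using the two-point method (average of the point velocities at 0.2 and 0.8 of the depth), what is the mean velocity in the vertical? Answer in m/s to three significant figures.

0.977 m/s

v̄ = (1.223 + 0.731) / 2 = 0.9770 m/s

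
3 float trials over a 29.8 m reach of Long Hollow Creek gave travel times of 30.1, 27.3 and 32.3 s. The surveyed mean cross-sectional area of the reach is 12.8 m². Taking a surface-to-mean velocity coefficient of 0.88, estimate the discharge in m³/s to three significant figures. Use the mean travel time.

t̄ = (30.1 + 27.3 + 32.3) / 3 = 29.9 s
v_surface = L / t̄ = 29.8 / 29.9 = 0.9967 m/s
v_mean = 0.88 × 0.9967 = 0.8771 m/s
Q = A × v_mean = 12.8 × 0.8771 = 11.23 m³/s

11.2 m³/s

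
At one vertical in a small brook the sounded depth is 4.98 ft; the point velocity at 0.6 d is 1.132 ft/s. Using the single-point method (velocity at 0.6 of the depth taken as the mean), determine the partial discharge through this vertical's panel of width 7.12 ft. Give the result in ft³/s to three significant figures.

v̄ = v₀.₆ = 1.132 ft/s
q = v̄ × d × w = 1.132 × 4.98 × 7.12 = 40.14 ft³/s

40.1 ft³/s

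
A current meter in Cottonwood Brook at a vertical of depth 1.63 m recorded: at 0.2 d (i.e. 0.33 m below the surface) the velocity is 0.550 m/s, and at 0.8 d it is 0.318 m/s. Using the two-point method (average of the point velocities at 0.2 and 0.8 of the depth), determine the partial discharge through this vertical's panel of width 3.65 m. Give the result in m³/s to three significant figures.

2.58 m³/s

v̄ = (0.550 + 0.318) / 2 = 0.4340 m/s
q = v̄ × d × w = 0.4340 × 1.63 × 3.65 = 2.582 m³/s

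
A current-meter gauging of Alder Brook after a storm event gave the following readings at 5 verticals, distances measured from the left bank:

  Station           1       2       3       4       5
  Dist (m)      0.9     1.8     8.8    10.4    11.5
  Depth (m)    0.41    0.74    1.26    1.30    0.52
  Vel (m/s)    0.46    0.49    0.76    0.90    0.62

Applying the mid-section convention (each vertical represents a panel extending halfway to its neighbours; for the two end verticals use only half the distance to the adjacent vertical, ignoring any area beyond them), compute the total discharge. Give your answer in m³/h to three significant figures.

w_1 = (1.8 − 0.9)/2 = 0.45 m; q_1 = 0.46 × 0.41 × 0.45 = 0.08487 m³/s
w_2 = (8.8 − 0.9)/2 = 3.95 m; q_2 = 0.49 × 0.74 × 3.95 = 1.432 m³/s
w_3 = (10.4 − 1.8)/2 = 4.3 m; q_3 = 0.76 × 1.26 × 4.3 = 4.118 m³/s
w_4 = (11.5 − 8.8)/2 = 1.35 m; q_4 = 0.90 × 1.30 × 1.35 = 1.580 m³/s
w_5 = (11.5 − 10.4)/2 = 0.55 m; q_5 = 0.62 × 0.52 × 0.55 = 0.1773 m³/s
Q = Σ qᵢ = 7.392 m³/s
= 7.392 × 3600 = 26610 m³/h

26600 m³/h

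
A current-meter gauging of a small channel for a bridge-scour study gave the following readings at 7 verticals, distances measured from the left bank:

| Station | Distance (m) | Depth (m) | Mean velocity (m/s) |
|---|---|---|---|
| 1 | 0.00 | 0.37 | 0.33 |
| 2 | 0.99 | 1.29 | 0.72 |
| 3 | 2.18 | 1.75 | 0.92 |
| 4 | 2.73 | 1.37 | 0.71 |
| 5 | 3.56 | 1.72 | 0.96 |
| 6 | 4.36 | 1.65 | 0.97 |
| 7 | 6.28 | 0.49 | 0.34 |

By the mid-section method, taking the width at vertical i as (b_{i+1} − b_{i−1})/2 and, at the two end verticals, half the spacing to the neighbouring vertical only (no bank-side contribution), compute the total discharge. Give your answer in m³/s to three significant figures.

6.83 m³/s

w_1 = (0.99 − 0.00)/2 = 0.495 m; q_1 = 0.33 × 0.37 × 0.495 = 0.06044 m³/s
w_2 = (2.18 − 0.00)/2 = 1.09 m; q_2 = 0.72 × 1.29 × 1.09 = 1.012 m³/s
w_3 = (2.73 − 0.99)/2 = 0.87 m; q_3 = 0.92 × 1.75 × 0.87 = 1.401 m³/s
w_4 = (3.56 − 2.18)/2 = 0.69 m; q_4 = 0.71 × 1.37 × 0.69 = 0.6712 m³/s
w_5 = (4.36 − 2.73)/2 = 0.815 m; q_5 = 0.96 × 1.72 × 0.815 = 1.346 m³/s
w_6 = (6.28 − 3.56)/2 = 1.36 m; q_6 = 0.97 × 1.65 × 1.36 = 2.177 m³/s
w_7 = (6.28 − 4.36)/2 = 0.96 m; q_7 = 0.34 × 0.49 × 0.96 = 0.1599 m³/s
Q = Σ qᵢ = 6.827 m³/s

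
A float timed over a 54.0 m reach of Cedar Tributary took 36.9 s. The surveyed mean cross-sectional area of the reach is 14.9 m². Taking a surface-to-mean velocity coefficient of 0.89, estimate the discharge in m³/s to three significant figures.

19.4 m³/s

v_surface = L / t̄ = 54.0 / 36.9 = 1.463 m/s
v_mean = 0.89 × 1.463 = 1.302 m/s
Q = A × v_mean = 14.9 × 1.302 = 19.41 m³/s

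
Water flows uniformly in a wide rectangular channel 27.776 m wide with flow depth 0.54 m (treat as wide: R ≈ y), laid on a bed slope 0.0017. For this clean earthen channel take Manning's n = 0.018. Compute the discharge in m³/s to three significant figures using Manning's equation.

A = b·y = 27.776 × 0.54 = 15.00 m²
Wide channel: R ≈ y = 0.54 m
Q = (1/n)·A·R^(2/3)·S^(1/2) = (1/0.018) × 15.00 × 0.5400^(2/3) × 0.0017^(1/2) = 22.78 m³/s

22.8 m³/s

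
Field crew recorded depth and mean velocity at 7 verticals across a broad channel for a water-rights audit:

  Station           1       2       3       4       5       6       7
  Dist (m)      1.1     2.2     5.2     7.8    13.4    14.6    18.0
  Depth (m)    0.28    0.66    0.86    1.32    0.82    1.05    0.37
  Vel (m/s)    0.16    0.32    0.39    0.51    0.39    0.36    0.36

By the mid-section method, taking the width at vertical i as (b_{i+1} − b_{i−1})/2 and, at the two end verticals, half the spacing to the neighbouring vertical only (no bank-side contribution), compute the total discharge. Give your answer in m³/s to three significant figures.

w_1 = (2.2 − 1.1)/2 = 0.55 m; q_1 = 0.16 × 0.28 × 0.55 = 0.02464 m³/s
w_2 = (5.2 − 1.1)/2 = 2.05 m; q_2 = 0.32 × 0.66 × 2.05 = 0.4330 m³/s
w_3 = (7.8 − 2.2)/2 = 2.8 m; q_3 = 0.39 × 0.86 × 2.8 = 0.9391 m³/s
w_4 = (13.4 − 5.2)/2 = 4.1 m; q_4 = 0.51 × 1.32 × 4.1 = 2.760 m³/s
w_5 = (14.6 − 7.8)/2 = 3.4 m; q_5 = 0.39 × 0.82 × 3.4 = 1.087 m³/s
w_6 = (18.0 − 13.4)/2 = 2.3 m; q_6 = 0.36 × 1.05 × 2.3 = 0.8694 m³/s
w_7 = (18.0 − 14.6)/2 = 1.7 m; q_7 = 0.36 × 0.37 × 1.7 = 0.2264 m³/s
Q = Σ qᵢ = 6.340 m³/s

6.34 m³/s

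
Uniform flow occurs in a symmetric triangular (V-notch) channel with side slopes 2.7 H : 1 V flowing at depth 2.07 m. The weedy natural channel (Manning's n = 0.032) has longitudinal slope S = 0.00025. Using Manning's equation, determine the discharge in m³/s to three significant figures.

5.60 m³/s

A = z·y² = 2.7×2.07² = 11.57 m²
P = 2y√(1+z²) = 2×2.07×√(1+2.7²) = 11.92 m
R = A/P = 11.57/11.92 = 0.9706 m
Q = (1/n)·A·R^(2/3)·S^(1/2) = (1/0.032) × 11.57 × 0.9706^(2/3) × 0.00025^(1/2) = 5.604 m³/s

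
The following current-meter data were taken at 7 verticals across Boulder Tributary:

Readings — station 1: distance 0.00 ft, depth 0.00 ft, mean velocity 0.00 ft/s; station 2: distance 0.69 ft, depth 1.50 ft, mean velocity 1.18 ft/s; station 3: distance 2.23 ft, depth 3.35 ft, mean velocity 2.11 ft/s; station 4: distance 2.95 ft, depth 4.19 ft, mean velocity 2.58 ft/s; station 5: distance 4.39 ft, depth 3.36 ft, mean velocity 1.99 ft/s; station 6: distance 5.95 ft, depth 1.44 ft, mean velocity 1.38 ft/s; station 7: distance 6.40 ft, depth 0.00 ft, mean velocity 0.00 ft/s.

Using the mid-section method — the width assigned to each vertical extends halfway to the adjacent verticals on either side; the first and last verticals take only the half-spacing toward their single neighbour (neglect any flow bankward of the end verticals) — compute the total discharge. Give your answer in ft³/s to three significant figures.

w_2 = (2.23 − 0.00)/2 = 1.115 ft; q_2 = 1.18 × 1.50 × 1.115 = 1.974 ft³/s
w_3 = (2.95 − 0.69)/2 = 1.13 ft; q_3 = 2.11 × 3.35 × 1.13 = 7.987 ft³/s
w_4 = (4.39 − 2.23)/2 = 1.08 ft; q_4 = 2.58 × 4.19 × 1.08 = 11.68 ft³/s
w_5 = (5.95 − 2.95)/2 = 1.5 ft; q_5 = 1.99 × 3.36 × 1.5 = 10.03 ft³/s
w_6 = (6.40 − 4.39)/2 = 1.005 ft; q_6 = 1.38 × 1.44 × 1.005 = 1.997 ft³/s
Stations 1, 7 contribute zero (depth or velocity is 0).
Q = Σ qᵢ = 33.66 ft³/s

33.7 ft³/s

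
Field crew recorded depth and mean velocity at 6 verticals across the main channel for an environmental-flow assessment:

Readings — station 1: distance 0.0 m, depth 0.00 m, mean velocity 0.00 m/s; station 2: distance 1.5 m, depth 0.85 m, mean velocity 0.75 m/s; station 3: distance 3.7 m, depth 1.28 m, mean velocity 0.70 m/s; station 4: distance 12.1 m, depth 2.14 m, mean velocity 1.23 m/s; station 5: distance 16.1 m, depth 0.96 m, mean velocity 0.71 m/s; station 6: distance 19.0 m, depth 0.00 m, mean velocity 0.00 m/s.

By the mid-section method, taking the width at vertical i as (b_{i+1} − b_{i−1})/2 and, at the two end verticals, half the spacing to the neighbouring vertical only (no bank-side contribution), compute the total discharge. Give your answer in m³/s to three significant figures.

w_2 = (3.7 − 0.0)/2 = 1.85 m; q_2 = 0.75 × 0.85 × 1.85 = 1.179 m³/s
w_3 = (12.1 − 1.5)/2 = 5.3 m; q_3 = 0.70 × 1.28 × 5.3 = 4.749 m³/s
w_4 = (16.1 − 3.7)/2 = 6.2 m; q_4 = 1.23 × 2.14 × 6.2 = 16.32 m³/s
w_5 = (19.0 − 12.1)/2 = 3.45 m; q_5 = 0.71 × 0.96 × 3.45 = 2.352 m³/s
Stations 1, 6 contribute zero (depth or velocity is 0).
Q = Σ qᵢ = 24.60 m³/s

24.6 m³/s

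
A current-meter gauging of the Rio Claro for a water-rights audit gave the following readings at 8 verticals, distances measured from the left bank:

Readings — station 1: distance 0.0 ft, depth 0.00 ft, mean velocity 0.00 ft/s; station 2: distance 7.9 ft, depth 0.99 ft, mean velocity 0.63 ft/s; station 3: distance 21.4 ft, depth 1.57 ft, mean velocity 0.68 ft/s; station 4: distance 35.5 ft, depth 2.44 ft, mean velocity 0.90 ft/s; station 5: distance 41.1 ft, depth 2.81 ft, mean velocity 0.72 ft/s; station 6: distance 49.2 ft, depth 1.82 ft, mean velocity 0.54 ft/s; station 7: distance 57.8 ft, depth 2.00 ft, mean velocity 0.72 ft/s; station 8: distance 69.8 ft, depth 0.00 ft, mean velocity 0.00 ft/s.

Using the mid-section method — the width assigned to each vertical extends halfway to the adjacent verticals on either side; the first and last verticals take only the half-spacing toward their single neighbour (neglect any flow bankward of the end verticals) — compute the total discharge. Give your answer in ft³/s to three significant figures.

w_2 = (21.4 − 0.0)/2 = 10.7 ft; q_2 = 0.63 × 0.99 × 10.7 = 6.674 ft³/s
w_3 = (35.5 − 7.9)/2 = 13.8 ft; q_3 = 0.68 × 1.57 × 13.8 = 14.73 ft³/s
w_4 = (41.1 − 21.4)/2 = 9.85 ft; q_4 = 0.90 × 2.44 × 9.85 = 21.63 ft³/s
w_5 = (49.2 − 35.5)/2 = 6.85 ft; q_5 = 0.72 × 2.81 × 6.85 = 13.86 ft³/s
w_6 = (57.8 − 41.1)/2 = 8.35 ft; q_6 = 0.54 × 1.82 × 8.35 = 8.206 ft³/s
w_7 = (69.8 − 49.2)/2 = 10.3 ft; q_7 = 0.72 × 2.00 × 10.3 = 14.83 ft³/s
Stations 1, 8 contribute zero (depth or velocity is 0).
Q = Σ qᵢ = 79.93 ft³/s

79.9 ft³/s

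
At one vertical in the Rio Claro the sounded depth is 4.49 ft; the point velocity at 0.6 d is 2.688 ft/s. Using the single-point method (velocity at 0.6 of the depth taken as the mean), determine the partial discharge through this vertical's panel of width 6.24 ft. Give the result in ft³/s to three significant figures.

75.3 ft³/s

v̄ = v₀.₆ = 2.688 ft/s
q = v̄ × d × w = 2.688 × 4.49 × 6.24 = 75.31 ft³/s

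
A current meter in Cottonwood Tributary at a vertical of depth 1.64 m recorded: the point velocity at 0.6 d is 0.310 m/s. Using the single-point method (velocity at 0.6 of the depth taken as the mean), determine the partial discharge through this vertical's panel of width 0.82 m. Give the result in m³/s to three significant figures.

0.417 m³/s

v̄ = v₀.₆ = 0.310 m/s
q = v̄ × d × w = 0.3100 × 1.64 × 0.82 = 0.4169 m³/s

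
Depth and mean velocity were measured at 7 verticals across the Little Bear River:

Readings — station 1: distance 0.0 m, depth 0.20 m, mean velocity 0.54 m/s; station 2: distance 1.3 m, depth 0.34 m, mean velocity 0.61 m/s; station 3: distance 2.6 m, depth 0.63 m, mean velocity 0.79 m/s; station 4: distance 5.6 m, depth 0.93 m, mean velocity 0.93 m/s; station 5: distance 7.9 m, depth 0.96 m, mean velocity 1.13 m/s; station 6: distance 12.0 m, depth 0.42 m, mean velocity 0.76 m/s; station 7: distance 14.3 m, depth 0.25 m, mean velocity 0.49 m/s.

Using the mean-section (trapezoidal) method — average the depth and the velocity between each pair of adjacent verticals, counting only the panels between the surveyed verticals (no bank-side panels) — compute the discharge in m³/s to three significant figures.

8.05 m³/s

Panel 1-2: Δb = 1.3 m, d̄ = (0.20+0.34)/2 = 0.27, v̄ = (0.54+0.61)/2 = 0.575 → q = 1.3×0.27×0.575 = 0.2018 m³/s
Panel 2-3: Δb = 1.3 m, d̄ = (0.34+0.63)/2 = 0.485, v̄ = (0.61+0.79)/2 = 0.7 → q = 1.3×0.485×0.7 = 0.4414 m³/s
Panel 3-4: Δb = 3 m, d̄ = (0.63+0.93)/2 = 0.78, v̄ = (0.79+0.93)/2 = 0.86 → q = 3×0.78×0.86 = 2.012 m³/s
Panel 4-5: Δb = 2.3 m, d̄ = (0.93+0.96)/2 = 0.945, v̄ = (0.93+1.13)/2 = 1.03 → q = 2.3×0.945×1.03 = 2.239 m³/s
Panel 5-6: Δb = 4.1 m, d̄ = (0.96+0.42)/2 = 0.69, v̄ = (1.13+0.76)/2 = 0.945 → q = 4.1×0.69×0.945 = 2.673 m³/s
Panel 6-7: Δb = 2.3 m, d̄ = (0.42+0.25)/2 = 0.335, v̄ = (0.76+0.49)/2 = 0.625 → q = 2.3×0.335×0.625 = 0.4816 m³/s
Q = Σ q = 8.049 m³/s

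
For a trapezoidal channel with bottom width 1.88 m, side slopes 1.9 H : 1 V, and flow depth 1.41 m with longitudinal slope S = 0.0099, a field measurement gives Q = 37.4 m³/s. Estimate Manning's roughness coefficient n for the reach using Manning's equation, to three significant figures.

0.0149

A = (b + z·y)·y = (1.88 + 1.9×1.41)×1.41 = 6.428 m²
P = b + 2y√(1+z²) = 1.88 + 2×1.41×√(1+1.9²) = 7.935 m
R = A/P = 6.428/7.935 = 0.8101 m
n = (1/Q)·A·R^(2/3)·S^(1/2) = (1/37.4) × 6.428 × 0.8690 × 0.09950 = 0.01486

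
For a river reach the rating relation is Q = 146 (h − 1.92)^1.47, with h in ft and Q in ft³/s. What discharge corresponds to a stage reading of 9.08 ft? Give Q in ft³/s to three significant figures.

2640 ft³/s

Q = 146 × (9.08 − 1.92)^1.47 = 146 × 7.16^1.47 = 2637 ft³/s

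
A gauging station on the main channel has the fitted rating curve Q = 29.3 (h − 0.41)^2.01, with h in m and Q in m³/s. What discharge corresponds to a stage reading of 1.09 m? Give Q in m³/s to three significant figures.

13.5 m³/s

Q = 29.3 × (1.09 − 0.41)^2.01 = 29.3 × 0.68^2.01 = 13.50 m³/s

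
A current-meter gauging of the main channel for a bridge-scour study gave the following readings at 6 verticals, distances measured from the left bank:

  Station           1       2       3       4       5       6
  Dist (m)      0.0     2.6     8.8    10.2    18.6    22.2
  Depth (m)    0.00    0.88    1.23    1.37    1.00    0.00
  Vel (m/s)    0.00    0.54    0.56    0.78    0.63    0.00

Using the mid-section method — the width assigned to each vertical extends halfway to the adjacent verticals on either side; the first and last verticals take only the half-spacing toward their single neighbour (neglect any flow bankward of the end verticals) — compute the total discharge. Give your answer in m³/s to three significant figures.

w_2 = (8.8 − 0.0)/2 = 4.4 m; q_2 = 0.54 × 0.88 × 4.4 = 2.091 m³/s
w_3 = (10.2 − 2.6)/2 = 3.8 m; q_3 = 0.56 × 1.23 × 3.8 = 2.617 m³/s
w_4 = (18.6 − 8.8)/2 = 4.9 m; q_4 = 0.78 × 1.37 × 4.9 = 5.236 m³/s
w_5 = (22.2 − 10.2)/2 = 6 m; q_5 = 0.63 × 1.00 × 6 = 3.780 m³/s
Stations 1, 6 contribute zero (depth or velocity is 0).
Q = Σ qᵢ = 13.72 m³/s

13.7 m³/s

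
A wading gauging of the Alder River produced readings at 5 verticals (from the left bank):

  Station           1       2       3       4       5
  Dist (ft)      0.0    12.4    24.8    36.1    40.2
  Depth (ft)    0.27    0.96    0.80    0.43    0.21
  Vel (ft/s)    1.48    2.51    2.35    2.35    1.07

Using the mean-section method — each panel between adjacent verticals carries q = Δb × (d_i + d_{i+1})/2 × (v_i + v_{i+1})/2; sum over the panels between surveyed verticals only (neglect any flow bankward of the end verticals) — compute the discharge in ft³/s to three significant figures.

Panel 1-2: Δb = 12.4 ft, d̄ = (0.27+0.96)/2 = 0.615, v̄ = (1.48+2.51)/2 = 1.995 → q = 12.4×0.615×1.995 = 15.21 ft³/s
Panel 2-3: Δb = 12.4 ft, d̄ = (0.96+0.80)/2 = 0.88, v̄ = (2.51+2.35)/2 = 2.43 → q = 12.4×0.88×2.43 = 26.52 ft³/s
Panel 3-4: Δb = 11.3 ft, d̄ = (0.80+0.43)/2 = 0.615, v̄ = (2.35+2.35)/2 = 2.35 → q = 11.3×0.615×2.35 = 16.33 ft³/s
Panel 4-5: Δb = 4.1 ft, d̄ = (0.43+0.21)/2 = 0.32, v̄ = (2.35+1.07)/2 = 1.71 → q = 4.1×0.32×1.71 = 2.244 ft³/s
Q = Σ q = 60.30 ft³/s

60.3 ft³/s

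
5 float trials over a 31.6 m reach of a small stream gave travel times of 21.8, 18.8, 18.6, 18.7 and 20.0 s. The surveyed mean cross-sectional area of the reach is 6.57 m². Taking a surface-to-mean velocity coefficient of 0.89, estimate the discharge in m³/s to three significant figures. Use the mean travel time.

9.44 m³/s

t̄ = (21.8 + 18.8 + 18.6 + 18.7 + 20.0) / 5 = 19.58 s
v_surface = L / t̄ = 31.6 / 19.58 = 1.614 m/s
v_mean = 0.89 × 1.614 = 1.436 m/s
Q = A × v_mean = 6.57 × 1.436 = 9.437 m³/s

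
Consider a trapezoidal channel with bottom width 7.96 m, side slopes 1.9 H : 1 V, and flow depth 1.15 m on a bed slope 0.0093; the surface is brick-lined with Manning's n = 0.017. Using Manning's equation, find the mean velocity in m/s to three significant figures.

5.31 m/s

A = (b + z·y)·y = (7.96 + 1.9×1.15)×1.15 = 11.67 m²
P = b + 2y√(1+z²) = 7.96 + 2×1.15×√(1+1.9²) = 12.90 m
R = A/P = 11.67/12.90 = 0.9045 m
Q = (1/n)·A·R^(2/3)·S^(1/2) = (1/0.017) × 11.67 × 0.9045^(2/3) × 0.0093^(1/2) = 61.90 m³/s
V = Q/A = 61.90/11.67 = 5.306 m/s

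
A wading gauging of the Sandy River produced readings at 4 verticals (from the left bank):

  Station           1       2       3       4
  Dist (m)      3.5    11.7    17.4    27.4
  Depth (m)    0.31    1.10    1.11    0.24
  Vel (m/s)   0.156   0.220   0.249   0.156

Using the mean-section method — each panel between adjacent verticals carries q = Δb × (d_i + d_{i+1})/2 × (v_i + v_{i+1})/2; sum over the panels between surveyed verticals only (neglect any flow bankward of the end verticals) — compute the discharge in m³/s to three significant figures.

Panel 1-2: Δb = 8.2 m, d̄ = (0.31+1.10)/2 = 0.705, v̄ = (0.156+0.220)/2 = 0.188 → q = 8.2×0.705×0.188 = 1.087 m³/s
Panel 2-3: Δb = 5.7 m, d̄ = (1.10+1.11)/2 = 1.105, v̄ = (0.220+0.249)/2 = 0.2345 → q = 5.7×1.105×0.2345 = 1.477 m³/s
Panel 3-4: Δb = 10 m, d̄ = (1.11+0.24)/2 = 0.675, v̄ = (0.249+0.156)/2 = 0.2025 → q = 10×0.675×0.2025 = 1.367 m³/s
Q = Σ q = 3.931 m³/s

3.93 m³/s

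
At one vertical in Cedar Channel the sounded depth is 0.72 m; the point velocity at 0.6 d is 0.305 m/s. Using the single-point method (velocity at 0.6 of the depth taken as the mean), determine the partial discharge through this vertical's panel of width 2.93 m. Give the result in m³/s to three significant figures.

v̄ = v₀.₆ = 0.305 m/s
q = v̄ × d × w = 0.3050 × 0.72 × 2.93 = 0.6434 m³/s

0.643 m³/s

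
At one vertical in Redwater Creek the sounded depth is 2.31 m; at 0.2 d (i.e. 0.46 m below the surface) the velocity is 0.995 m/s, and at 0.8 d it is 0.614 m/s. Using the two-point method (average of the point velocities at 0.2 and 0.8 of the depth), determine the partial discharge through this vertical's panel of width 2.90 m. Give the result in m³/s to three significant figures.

5.39 m³/s

v̄ = (0.995 + 0.614) / 2 = 0.8045 m/s
q = v̄ × d × w = 0.8045 × 2.31 × 2.90 = 5.389 m³/s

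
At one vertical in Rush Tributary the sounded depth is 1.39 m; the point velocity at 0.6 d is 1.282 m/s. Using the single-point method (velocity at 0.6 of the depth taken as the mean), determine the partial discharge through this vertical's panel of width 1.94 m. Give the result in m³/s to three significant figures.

v̄ = v₀.₆ = 1.282 m/s
q = v̄ × d × w = 1.282 × 1.39 × 1.94 = 3.457 m³/s

3.46 m³/s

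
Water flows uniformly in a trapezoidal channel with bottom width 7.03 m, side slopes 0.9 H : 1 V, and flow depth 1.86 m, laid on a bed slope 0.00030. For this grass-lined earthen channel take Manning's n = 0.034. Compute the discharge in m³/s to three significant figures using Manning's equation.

10.1 m³/s

A = (b + z·y)·y = (7.03 + 0.9×1.86)×1.86 = 16.19 m²
P = b + 2y√(1+z²) = 7.03 + 2×1.86×√(1+0.9²) = 12.03 m
R = A/P = 16.19/12.03 = 1.345 m
Q = (1/n)·A·R^(2/3)·S^(1/2) = (1/0.034) × 16.19 × 1.345^(2/3) × 0.00030^(1/2) = 10.05 m³/s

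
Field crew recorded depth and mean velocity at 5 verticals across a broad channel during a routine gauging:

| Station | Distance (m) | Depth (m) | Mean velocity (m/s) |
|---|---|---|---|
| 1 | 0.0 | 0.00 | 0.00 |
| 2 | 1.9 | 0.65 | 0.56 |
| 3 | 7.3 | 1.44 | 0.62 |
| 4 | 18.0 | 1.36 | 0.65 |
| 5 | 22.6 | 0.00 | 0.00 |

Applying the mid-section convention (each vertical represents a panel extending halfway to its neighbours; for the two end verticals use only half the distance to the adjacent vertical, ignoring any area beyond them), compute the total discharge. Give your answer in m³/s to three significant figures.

w_2 = (7.3 − 0.0)/2 = 3.65 m; q_2 = 0.56 × 0.65 × 3.65 = 1.329 m³/s
w_3 = (18.0 − 1.9)/2 = 8.05 m; q_3 = 0.62 × 1.44 × 8.05 = 7.187 m³/s
w_4 = (22.6 − 7.3)/2 = 7.65 m; q_4 = 0.65 × 1.36 × 7.65 = 6.763 m³/s
Stations 1, 5 contribute zero (depth or velocity is 0).
Q = Σ qᵢ = 15.28 m³/s

15.3 m³/s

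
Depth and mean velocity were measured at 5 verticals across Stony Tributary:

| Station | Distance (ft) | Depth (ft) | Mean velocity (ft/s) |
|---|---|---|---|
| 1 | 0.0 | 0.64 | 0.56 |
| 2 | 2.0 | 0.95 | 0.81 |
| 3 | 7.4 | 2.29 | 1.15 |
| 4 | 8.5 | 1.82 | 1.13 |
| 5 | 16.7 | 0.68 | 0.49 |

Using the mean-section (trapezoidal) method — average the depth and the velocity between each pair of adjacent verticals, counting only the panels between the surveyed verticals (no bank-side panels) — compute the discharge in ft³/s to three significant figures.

20.5 ft³/s

Panel 1-2: Δb = 2 ft, d̄ = (0.64+0.95)/2 = 0.795, v̄ = (0.56+0.81)/2 = 0.685 → q = 2×0.795×0.685 = 1.089 ft³/s
Panel 2-3: Δb = 5.4 ft, d̄ = (0.95+2.29)/2 = 1.62, v̄ = (0.81+1.15)/2 = 0.98 → q = 5.4×1.62×0.98 = 8.573 ft³/s
Panel 3-4: Δb = 1.1 ft, d̄ = (2.29+1.82)/2 = 2.055, v̄ = (1.15+1.13)/2 = 1.14 → q = 1.1×2.055×1.14 = 2.577 ft³/s
Panel 4-5: Δb = 8.2 ft, d̄ = (1.82+0.68)/2 = 1.25, v̄ = (1.13+0.49)/2 = 0.81 → q = 8.2×1.25×0.81 = 8.303 ft³/s
Q = Σ q = 20.54 ft³/s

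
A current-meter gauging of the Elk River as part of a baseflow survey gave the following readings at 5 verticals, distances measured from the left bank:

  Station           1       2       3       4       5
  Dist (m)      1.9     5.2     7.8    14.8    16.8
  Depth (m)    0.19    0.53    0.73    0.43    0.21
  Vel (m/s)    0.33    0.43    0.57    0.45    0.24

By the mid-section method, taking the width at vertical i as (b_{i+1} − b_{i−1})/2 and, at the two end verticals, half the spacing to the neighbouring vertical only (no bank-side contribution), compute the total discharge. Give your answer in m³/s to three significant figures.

w_1 = (5.2 − 1.9)/2 = 1.65 m; q_1 = 0.33 × 0.19 × 1.65 = 0.1035 m³/s
w_2 = (7.8 − 1.9)/2 = 2.95 m; q_2 = 0.43 × 0.53 × 2.95 = 0.6723 m³/s
w_3 = (14.8 − 5.2)/2 = 4.8 m; q_3 = 0.57 × 0.73 × 4.8 = 1.997 m³/s
w_4 = (16.8 − 7.8)/2 = 4.5 m; q_4 = 0.45 × 0.43 × 4.5 = 0.8708 m³/s
w_5 = (16.8 − 14.8)/2 = 1 m; q_5 = 0.24 × 0.21 × 1 = 0.05040 m³/s
Q = Σ qᵢ = 3.694 m³/s

3.69 m³/s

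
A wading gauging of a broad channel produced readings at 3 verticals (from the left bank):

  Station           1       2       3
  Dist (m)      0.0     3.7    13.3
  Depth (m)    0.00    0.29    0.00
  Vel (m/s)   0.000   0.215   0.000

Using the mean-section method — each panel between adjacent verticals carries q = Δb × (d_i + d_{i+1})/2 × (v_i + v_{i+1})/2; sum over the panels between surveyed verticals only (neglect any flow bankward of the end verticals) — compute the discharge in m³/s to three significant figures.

Panel 1-2: Δb = 3.7 m, d̄ = (0.00+0.29)/2 = 0.145, v̄ = (0.000+0.215)/2 = 0.1075 → q = 3.7×0.145×0.1075 = 0.05767 m³/s
Panel 2-3: Δb = 9.6 m, d̄ = (0.29+0.00)/2 = 0.145, v̄ = (0.215+0.000)/2 = 0.1075 → q = 9.6×0.145×0.1075 = 0.1496 m³/s
Q = Σ q = 0.2073 m³/s

0.207 m³/s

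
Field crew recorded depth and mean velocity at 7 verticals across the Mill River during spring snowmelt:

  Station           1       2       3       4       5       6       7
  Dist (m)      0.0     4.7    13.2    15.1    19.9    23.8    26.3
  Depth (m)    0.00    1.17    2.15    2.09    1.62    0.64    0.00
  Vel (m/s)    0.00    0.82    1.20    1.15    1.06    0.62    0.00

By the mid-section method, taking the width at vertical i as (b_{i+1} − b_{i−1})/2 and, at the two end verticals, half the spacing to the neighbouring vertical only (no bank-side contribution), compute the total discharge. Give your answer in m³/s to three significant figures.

w_2 = (13.2 − 0.0)/2 = 6.6 m; q_2 = 0.82 × 1.17 × 6.6 = 6.332 m³/s
w_3 = (15.1 − 4.7)/2 = 5.2 m; q_3 = 1.20 × 2.15 × 5.2 = 13.42 m³/s
w_4 = (19.9 − 13.2)/2 = 3.35 m; q_4 = 1.15 × 2.09 × 3.35 = 8.052 m³/s
w_5 = (23.8 − 15.1)/2 = 4.35 m; q_5 = 1.06 × 1.62 × 4.35 = 7.470 m³/s
w_6 = (26.3 − 19.9)/2 = 3.2 m; q_6 = 0.62 × 0.64 × 3.2 = 1.270 m³/s
Stations 1, 7 contribute zero (depth or velocity is 0).
Q = Σ qᵢ = 36.54 m³/s

36.5 m³/s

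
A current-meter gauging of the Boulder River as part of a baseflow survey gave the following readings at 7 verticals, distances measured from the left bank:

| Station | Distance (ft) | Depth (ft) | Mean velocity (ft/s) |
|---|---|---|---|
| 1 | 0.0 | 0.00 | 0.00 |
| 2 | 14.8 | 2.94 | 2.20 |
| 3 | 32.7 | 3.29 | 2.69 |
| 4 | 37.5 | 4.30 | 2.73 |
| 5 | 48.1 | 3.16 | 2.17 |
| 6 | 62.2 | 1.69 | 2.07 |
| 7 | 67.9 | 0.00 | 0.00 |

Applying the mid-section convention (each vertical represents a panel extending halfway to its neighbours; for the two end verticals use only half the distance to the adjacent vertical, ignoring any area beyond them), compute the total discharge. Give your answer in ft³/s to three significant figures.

416 ft³/s

w_2 = (32.7 − 0.0)/2 = 16.35 ft; q_2 = 2.20 × 2.94 × 16.35 = 105.8 ft³/s
w_3 = (37.5 − 14.8)/2 = 11.35 ft; q_3 = 2.69 × 3.29 × 11.35 = 100.4 ft³/s
w_4 = (48.1 − 32.7)/2 = 7.7 ft; q_4 = 2.73 × 4.30 × 7.7 = 90.39 ft³/s
w_5 = (62.2 − 37.5)/2 = 12.35 ft; q_5 = 2.17 × 3.16 × 12.35 = 84.69 ft³/s
w_6 = (67.9 − 48.1)/2 = 9.9 ft; q_6 = 2.07 × 1.69 × 9.9 = 34.63 ft³/s
Stations 1, 7 contribute zero (depth or velocity is 0).
Q = Σ qᵢ = 415.9 ft³/s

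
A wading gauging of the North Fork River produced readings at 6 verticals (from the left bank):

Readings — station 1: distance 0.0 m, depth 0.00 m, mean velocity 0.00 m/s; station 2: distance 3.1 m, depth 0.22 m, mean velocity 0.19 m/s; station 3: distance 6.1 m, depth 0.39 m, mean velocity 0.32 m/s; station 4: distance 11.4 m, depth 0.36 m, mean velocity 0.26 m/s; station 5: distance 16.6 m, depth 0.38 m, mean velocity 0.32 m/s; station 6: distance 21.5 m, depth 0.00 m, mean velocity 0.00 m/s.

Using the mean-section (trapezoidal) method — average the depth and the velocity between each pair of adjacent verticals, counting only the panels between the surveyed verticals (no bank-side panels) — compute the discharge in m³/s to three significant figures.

Panel 1-2: Δb = 3.1 m, d̄ = (0.00+0.22)/2 = 0.11, v̄ = (0.00+0.19)/2 = 0.095 → q = 3.1×0.11×0.095 = 0.03240 m³/s
Panel 2-3: Δb = 3 m, d̄ = (0.22+0.39)/2 = 0.305, v̄ = (0.19+0.32)/2 = 0.255 → q = 3×0.305×0.255 = 0.2333 m³/s
Panel 3-4: Δb = 5.3 m, d̄ = (0.39+0.36)/2 = 0.375, v̄ = (0.32+0.26)/2 = 0.29 → q = 5.3×0.375×0.29 = 0.5764 m³/s
Panel 4-5: Δb = 5.2 m, d̄ = (0.36+0.38)/2 = 0.37, v̄ = (0.26+0.32)/2 = 0.29 → q = 5.2×0.37×0.29 = 0.5580 m³/s
Panel 5-6: Δb = 4.9 m, d̄ = (0.38+0.00)/2 = 0.19, v̄ = (0.32+0.00)/2 = 0.16 → q = 4.9×0.19×0.16 = 0.1490 m³/s
Q = Σ q = 1.549 m³/s

1.55 m³/s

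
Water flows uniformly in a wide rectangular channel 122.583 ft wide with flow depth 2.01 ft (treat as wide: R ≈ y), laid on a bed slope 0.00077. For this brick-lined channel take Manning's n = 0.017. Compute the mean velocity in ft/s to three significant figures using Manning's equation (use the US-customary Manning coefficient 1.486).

3.86 ft/s

A = b·y = 122.583 × 2.01 = 246.4 ft²
Wide channel: R ≈ y = 2.01 ft
Q = (1.486/n)·A·R^(2/3)·S^(1/2) = (1.486/0.017) × 246.4 × 2.010^(2/3) × 0.00077^(1/2) = 951.9 ft³/s
V = Q/A = 951.9/246.4 = 3.863 ft/s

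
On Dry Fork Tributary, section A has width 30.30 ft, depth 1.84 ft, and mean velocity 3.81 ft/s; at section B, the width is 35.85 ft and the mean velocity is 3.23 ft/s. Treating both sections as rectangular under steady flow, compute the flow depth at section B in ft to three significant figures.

1.83 ft

Q = A₁V₁ = (30.30×1.84) × 3.81 = 212.4 ft³/s
d₂ = Q/(b₂ V₂) = 212.4/(35.85×3.23) = 1.834 ft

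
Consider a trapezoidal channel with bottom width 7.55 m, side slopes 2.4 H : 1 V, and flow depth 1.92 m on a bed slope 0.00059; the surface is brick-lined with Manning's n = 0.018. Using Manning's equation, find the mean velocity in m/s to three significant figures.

A = (b + z·y)·y = (7.55 + 2.4×1.92)×1.92 = 23.34 m²
P = b + 2y√(1+z²) = 7.55 + 2×1.92×√(1+2.4²) = 17.53 m
R = A/P = 23.34/17.53 = 1.331 m
Q = (1/n)·A·R^(2/3)·S^(1/2) = (1/0.018) × 23.34 × 1.331^(2/3) × 0.00059^(1/2) = 38.12 m³/s
V = Q/A = 38.12/23.34 = 1.633 m/s

1.63 m/s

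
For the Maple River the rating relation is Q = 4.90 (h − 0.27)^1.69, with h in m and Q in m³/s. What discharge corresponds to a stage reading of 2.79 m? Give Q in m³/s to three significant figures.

23.4 m³/s

Q = 4.90 × (2.79 − 0.27)^1.69 = 4.90 × 2.52^1.69 = 23.36 m³/s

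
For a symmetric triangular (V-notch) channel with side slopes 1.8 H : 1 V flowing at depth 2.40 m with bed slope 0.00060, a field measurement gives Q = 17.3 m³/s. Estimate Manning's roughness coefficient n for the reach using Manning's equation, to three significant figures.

A = z·y² = 1.8×2.40² = 10.37 m²
P = 2y√(1+z²) = 2×2.40×√(1+1.8²) = 9.884 m
R = A/P = 10.37/9.884 = 1.049 m
n = (1/Q)·A·R^(2/3)·S^(1/2) = (1/17.3) × 10.37 × 1.032 × 0.02449 = 0.01516

0.0152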